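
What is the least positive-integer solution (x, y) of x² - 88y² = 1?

We seek the smallest positive integers (x, y) with x² - 88y² = 1, i.e., x² = 88y² + 1.
Try successive y values:
y = 1: x² = 88·1² + 1 = 89, not a perfect square
y = 2: x² = 88·2² + 1 = 353, not a perfect square
y = 3: x² = 88·3² + 1 = 793, not a perfect square
... continuing the search (or via continued fractions) ...
y = 21: x² = 88·21² + 1 = 38809, x = 197 ✓

Verify: 197² - 88·21² = 38809 - 38808 = 1 ✓

x = 197, y = 21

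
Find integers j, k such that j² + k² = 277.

We need to find integers j, k > 0 such that j² + k² = 277.
Trying j = 9: k² = 277 - 9² = 277 - 81 = 196
k = 14
Check: 9² + 14² = 81 + 196 = 277 ✓

277 = 9² + 14²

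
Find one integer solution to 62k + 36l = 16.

Step 1: Check solvability.
gcd(62, 36) = 2
Since 2 divides 16, solutions exist.

Step 2: Apply extended Euclidean algorithm to find gcd.
We find integers such that 62*x0 + 36*y0 = 2

Step 3: Scale the particular solution.
Multiply by 16/2 = 8:
k = 56, l = -96

Step 4: Verify.
62*(56) + 36*(-96) = 16 = 16 ✓

k = 56, l = -96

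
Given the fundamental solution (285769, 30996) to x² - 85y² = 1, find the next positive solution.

Solutions to x² - Dy² = 1 are generated by powers of (x₀ + y₀√D).
The next solution satisfies x₁ + y₁√85 = (x₀ + y₀√85)², giving:
x₁ = x₀² + 85y₀² = 285769² + 85·30996² = 81663921361 + 81663921360 = 163327842721
y₁ = 2x₀y₀ = 2·285769·30996 = 17715391848

Verify: 163327842721² - 85·17715391848² = 26675984207895712683841 - 26675984207895712683840 = 1 ✓

x = 163327842721, y = 17715391848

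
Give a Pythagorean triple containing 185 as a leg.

We need the other leg and hypotenuse such that 185² + x² = c².
Take x = 672, c = 697: 185² + 672² = 34225 + 451584 = 485809 = 697² ✓
Triple: (185, 672, 697)

(185, 672, 697)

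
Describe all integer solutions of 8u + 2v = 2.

Step 1: Compute gcd(8, 2) = 2.
Since 2 divides 2, solutions exist.

Step 2: Find a particular solution using extended Euclidean algorithm.
We get u₀ = 0, v₀ = 1.
Check: 8*0 + 2*1 = 2 = 2 ✓

Step 3: Write the general solution.
u = 0 + (2/2)t = 0 + 1t
v = 1 - (8/2)t = 1 - 4t
for any integer t.

u = 0 + 1t, v = 1 - 4t for integer t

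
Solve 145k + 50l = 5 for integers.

Step 1: Check solvability.
gcd(145, 50) = 5
Since 5 divides 5, solutions exist.

Step 2: Apply extended Euclidean algorithm to find gcd.
We find integers such that 145*x0 + 50*y0 = 5

Step 3: Scale the particular solution.
Multiply by 5/5 = 1:
k = -1, l = 3

Step 4: Verify.
145*(-1) + 50*(3) = 5 = 5 ✓

k = -1, l = 3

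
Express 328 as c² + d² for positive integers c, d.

We need to find integers c, d > 0 such that c² + d² = 328.
Trying c = 2: d² = 328 - 2² = 328 - 4 = 324
d = 18
Check: 2² + 18² = 4 + 324 = 328 ✓

328 = 2² + 18²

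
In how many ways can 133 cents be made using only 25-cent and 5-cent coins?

We need non-negative integers (x, y) with 25x + 5y = 133.
For each x from 0 to 5, check if (133 - 25x) is a non-negative multiple of 5.
Solutions (x, y): none
Count: 0

0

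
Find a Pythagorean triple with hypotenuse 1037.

We need a² + b² = 1037² = 1075369.
Trying: 315² + 988² = 99225 + 976144 = 1075369 ✓

(315, 988, 1037)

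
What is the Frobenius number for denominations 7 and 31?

For two coprime denominations a and b, the Frobenius number (largest value not representable as a non-negative combination) is ab - a - b.
Here gcd(7, 31) = 1, so they are coprime.
F(7, 31) = 7·31 - 7 - 31 = 217 - 38 = 179

179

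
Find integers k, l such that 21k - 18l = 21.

Step 1: Check solvability.
gcd(21, 18) = 3
Since 3 divides 21, solutions exist.

Step 2: Apply extended Euclidean algorithm to find gcd.
We find integers such that 21*x0 + 18*y0 = 3

Step 3: Scale the particular solution.
Multiply by 21/3 = 7:
k = 7, l = 7

Step 4: Verify.
21*(7) - 18*(7) = 21 = 21 ✓

k = 7, l = 7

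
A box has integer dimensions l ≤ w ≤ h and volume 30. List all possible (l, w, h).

Iterate l from 1 to ⌊30^(1/3)⌋. For each l dividing 30, iterate w ≥ l with w dividing 30/l, and set h = 30/(l·w).
Triples found (5): (1×1×30), (1×2×15), (1×3×10), (1×5×6), (2×3×5)

(1×1×30), (1×2×15), (1×3×10), (1×5×6), (2×3×5)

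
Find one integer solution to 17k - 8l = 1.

Step 1: Check solvability.
gcd(17, 8) = 1
Since 1 divides 1, solutions exist.

Step 2: Apply extended Euclidean algorithm to find gcd.
We find integers such that 17*x0 + 8*y0 = 1

Step 3: Scale the particular solution.
Multiply by 1/1 = 1:
k = 1, l = 2

Step 4: Verify.
17*(1) - 8*(2) = 1 = 1 ✓

k = 1, l = 2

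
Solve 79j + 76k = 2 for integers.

Step 1: Check solvability.
gcd(79, 76) = 1
Since 1 divides 2, solutions exist.

Step 2: Apply extended Euclidean algorithm to find gcd.
We find integers such that 79*x0 + 76*y0 = 1

Step 3: Scale the particular solution.
Multiply by 2/1 = 2:
j = -50, k = 52

Step 4: Verify.
79*(-50) + 76*(52) = 2 = 2 ✓

j = -50, k = 52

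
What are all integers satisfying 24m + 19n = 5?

Step 1: Compute gcd(24, 19) = 1.
Since 1 divides 5, solutions exist.

Step 2: Find a particular solution using extended Euclidean algorithm.
We get m₀ = 20, n₀ = -25.
Check: 24*20 + 19*-25 = 5 = 5 ✓

Step 3: Write the general solution.
m = 20 + (19/1)t = 20 + 19t
n = -25 - (24/1)t = -25 - 24t
for any integer t.

m = 20 + 19t, n = -25 - 24t for integer t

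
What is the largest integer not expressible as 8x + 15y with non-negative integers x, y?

For two coprime denominations a and b, the Frobenius number (largest value not representable as a non-negative combination) is ab - a - b.
Here gcd(8, 15) = 1, so they are coprime.
F(8, 15) = 8·15 - 8 - 15 = 120 - 23 = 97

97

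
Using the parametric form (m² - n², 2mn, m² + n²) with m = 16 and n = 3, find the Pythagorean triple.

a = m² - n² = 256 - 9 = 247
b = 2mn = 2·16·3 = 96
c = m² + n² = 256 + 9 = 265
Verify: 247² + 96² = 61009 + 9216 = 70225 = 265² ✓

(247, 96, 265)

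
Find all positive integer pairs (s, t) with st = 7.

The positive divisors of 7 are: 1, 7.
Each divisor d gives the pair (d, 7/d):
(1, 7), (7, 1)

(1, 7), (7, 1)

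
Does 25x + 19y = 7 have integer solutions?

Step 1: Compute gcd(25, 19).
gcd(25, 19) = 1

Step 2: Check divisibility.
Does 1 divide 7? 7 = 1 x 7, so yes.

By the theorem on linear Diophantine equations, 25x + 19y = 7 has integer solutions if and only if gcd(25, 19) divides 7. Since 1 | 7, solutions exist.

Yes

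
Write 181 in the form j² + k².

We need to find integers j, k > 0 such that j² + k² = 181.
Trying j = 9: k² = 181 - 9² = 181 - 81 = 100
k = 10
Check: 9² + 10² = 81 + 100 = 181 ✓

181 = 9² + 10²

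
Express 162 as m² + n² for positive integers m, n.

We need to find integers m, n > 0 such that m² + n² = 162.
Trying m = 9: n² = 162 - 9² = 162 - 81 = 81
n = 9
Check: 9² + 9² = 81 + 81 = 162 ✓

162 = 9² + 9²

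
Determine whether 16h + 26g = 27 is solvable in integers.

Step 1: Compute gcd(16, 26).
gcd(16, 26) = 2

Step 2: Check divisibility.
Does 2 divide 27? 27 = 2 x 13 + 1, so no.

By the theorem on linear Diophantine equations, 16h + 26g = 27 has integer solutions if and only if gcd(16, 26) divides 27. Since 2 does not divide 27, no solutions exist.

No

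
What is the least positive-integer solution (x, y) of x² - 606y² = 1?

We seek the smallest positive integers (x, y) with x² - 606y² = 1, i.e., x² = 606y² + 1.
Try successive y values:
y = 1: x² = 606·1² + 1 = 607, not a perfect square
y = 2: x² = 606·2² + 1 = 2425, not a perfect square
y = 3: x² = 606·3² + 1 = 5455, not a perfect square
... continuing the search (or via continued fractions) ...
y = 1713750: x² = 606·1713750² + 1 = 1779785071875001, x = 42187499 ✓

Verify: 42187499² - 606·1713750² = 1779785071875001 - 1779785071875000 = 1 ✓

x = 42187499, y = 1713750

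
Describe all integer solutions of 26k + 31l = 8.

Step 1: Compute gcd(26, 31) = 1.
Since 1 divides 8, solutions exist.

Step 2: Find a particular solution using extended Euclidean algorithm.
We get k₀ = 48, l₀ = -40.
Check: 26*48 + 31*-40 = 8 = 8 ✓

Step 3: Write the general solution.
k = 48 + (31/1)t = 48 + 31t
l = -40 - (26/1)t = -40 - 26t
for any integer t.

k = 48 + 31t, l = -40 - 26t for integer t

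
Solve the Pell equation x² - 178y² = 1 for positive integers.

We seek the smallest positive integers (x, y) with x² - 178y² = 1, i.e., x² = 178y² + 1.
Try successive y values:
y = 1: x² = 178·1² + 1 = 179, not a perfect square
y = 2: x² = 178·2² + 1 = 713, not a perfect square
y = 3: x² = 178·3² + 1 = 1603, not a perfect square
... continuing the search (or via continued fractions) ...
y = 120: x² = 178·120² + 1 = 2563201, x = 1601 ✓

Verify: 1601² - 178·120² = 2563201 - 2563200 = 1 ✓

x = 1601, y = 120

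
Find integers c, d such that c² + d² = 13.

We need to find integers c, d > 0 such that c² + d² = 13.
Trying c = 2: d² = 13 - 2² = 13 - 4 = 9
d = 3
Check: 2² + 3² = 4 + 9 = 13 ✓

13 = 2² + 3²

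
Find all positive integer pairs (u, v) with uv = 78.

The positive divisors of 78 are: 1, 2, 3, 6, 13, 26, 39, 78.
Each divisor d gives the pair (d, 78/d):
(1, 78), (2, 39), (3, 26), (6, 13), (13, 6), (26, 3), (39, 2), (78, 1)

(1, 78), (2, 39), (3, 26), (6, 13), (13, 6), (26, 3), (39, 2), (78, 1)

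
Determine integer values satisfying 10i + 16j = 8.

Step 1: Check solvability.
gcd(10, 16) = 2
Since 2 divides 8, solutions exist.

Step 2: Apply extended Euclidean algorithm to find gcd.
We find integers such that 10*x0 + 16*y0 = 2

Step 3: Scale the particular solution.
Multiply by 8/2 = 4:
i = -12, j = 8

Step 4: Verify.
10*(-12) + 16*(8) = 8 = 8 ✓

i = -12, j = 8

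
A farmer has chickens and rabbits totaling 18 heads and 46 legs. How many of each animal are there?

Let c = chickens, r = rabbits.
Heads: c + r = 18
Legs: 2c + 4r = 46
From the first equation, c = 18 - r. Substitute:
2(18 - r) + 4r = 46
36 + 2r = 46
r = (46 - 36)/2 = 5
c = 18 - 5 = 13

Chickens: 13, Rabbits: 5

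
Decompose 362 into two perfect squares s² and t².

We need to find integers s, t > 0 such that s² + t² = 362.
Trying s = 1: t² = 362 - 1² = 362 - 1 = 361
t = 19
Check: 1² + 19² = 1 + 361 = 362 ✓

362 = 1² + 19²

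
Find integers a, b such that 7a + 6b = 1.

Step 1: Check solvability.
gcd(7, 6) = 1
Since 1 divides 1, solutions exist.

Step 2: Apply extended Euclidean algorithm to find gcd.
We find integers such that 7*x0 + 6*y0 = 1

Step 3: Scale the particular solution.
Multiply by 1/1 = 1:
a = 1, b = -1

Step 4: Verify.
7*(1) + 6*(-1) = 1 = 1 ✓

a = 1, b = -1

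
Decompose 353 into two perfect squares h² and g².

We need to find integers h, g > 0 such that h² + g² = 353.
Trying h = 8: g² = 353 - 8² = 353 - 64 = 289
g = 17
Check: 8² + 17² = 64 + 289 = 353 ✓

353 = 8² + 17²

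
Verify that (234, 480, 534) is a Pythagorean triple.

Compute a² + b² = 234² + 480² = 54756 + 230400 = 285156
Compute c² = 534² = 285156
Since 285156 = 285156, confirmed.

Yes, it is a Pythagorean triple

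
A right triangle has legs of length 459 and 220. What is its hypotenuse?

c² = a² + b² = 459² + 220² = 210681 + 48400 = 259081
c = 509

509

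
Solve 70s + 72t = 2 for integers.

Step 1: Check solvability.
gcd(70, 72) = 2
Since 2 divides 2, solutions exist.

Step 2: Apply extended Euclidean algorithm to find gcd.
We find integers such that 70*x0 + 72*y0 = 2

Step 3: Scale the particular solution.
Multiply by 2/2 = 1:
s = -1, t = 1

Step 4: Verify.
70*(-1) + 72*(1) = 2 = 2 ✓

s = -1, t = 1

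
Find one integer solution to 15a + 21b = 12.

Step 1: Check solvability.
gcd(15, 21) = 3
Since 3 divides 12, solutions exist.

Step 2: Apply extended Euclidean algorithm to find gcd.
We find integers such that 15*x0 + 21*y0 = 3

Step 3: Scale the particular solution.
Multiply by 12/3 = 4:
a = 12, b = -8

Step 4: Verify.
15*(12) + 21*(-8) = 12 = 12 ✓

a = 12, b = -8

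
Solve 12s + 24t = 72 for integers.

Step 1: Check solvability.
gcd(12, 24) = 12
Since 12 divides 72, solutions exist.

Step 2: Apply extended Euclidean algorithm to find gcd.
We find integers such that 12*x0 + 24*y0 = 12

Step 3: Scale the particular solution.
Multiply by 72/12 = 6:
s = 6, t = 0

Step 4: Verify.
12*(6) + 24*(0) = 72 = 72 ✓

s = 6, t = 0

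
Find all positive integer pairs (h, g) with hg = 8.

The positive divisors of 8 are: 1, 2, 4, 8.
Each divisor d gives the pair (d, 8/d):
(1, 8), (2, 4), (4, 2), (8, 1)

(1, 8), (2, 4), (4, 2), (8, 1)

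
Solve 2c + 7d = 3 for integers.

Step 1: Check solvability.
gcd(2, 7) = 1
Since 1 divides 3, solutions exist.

Step 2: Apply extended Euclidean algorithm to find gcd.
We find integers such that 2*x0 + 7*y0 = 1

Step 3: Scale the particular solution.
Multiply by 3/1 = 3:
c = -9, d = 3

Step 4: Verify.
2*(-9) + 7*(3) = 3 = 3 ✓

c = -9, d = 3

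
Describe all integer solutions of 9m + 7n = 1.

Step 1: Compute gcd(9, 7) = 1.
Since 1 divides 1, solutions exist.

Step 2: Find a particular solution using extended Euclidean algorithm.
We get m₀ = -3, n₀ = 4.
Check: 9*-3 + 7*4 = 1 = 1 ✓

Step 3: Write the general solution.
m = -3 + (7/1)t = -3 + 7t
n = 4 - (9/1)t = 4 - 9t
for any integer t.

m = -3 + 7t, n = 4 - 9t for integer t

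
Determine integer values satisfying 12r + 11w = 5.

Step 1: Check solvability.
gcd(12, 11) = 1
Since 1 divides 5, solutions exist.

Step 2: Apply extended Euclidean algorithm to find gcd.
We find integers such that 12*x0 + 11*y0 = 1

Step 3: Scale the particular solution.
Multiply by 5/1 = 5:
r = 5, w = -5

Step 4: Verify.
12*(5) + 11*(-5) = 5 = 5 ✓

r = 5, w = -5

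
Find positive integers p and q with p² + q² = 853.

We need to find integers p, q > 0 such that p² + q² = 853.
Trying p = 18: q² = 853 - 18² = 853 - 324 = 529
q = 23
Check: 18² + 23² = 324 + 529 = 853 ✓

853 = 18² + 23²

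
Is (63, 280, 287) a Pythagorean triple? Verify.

Compute a² + b² = 63² + 280² = 3969 + 78400 = 82369
Compute c² = 287² = 82369
Since 82369 = 82369, confirmed.

Yes, it is a Pythagorean triple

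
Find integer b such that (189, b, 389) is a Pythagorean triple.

b² = c² - a² = 389² - 189² = 151321 - 35721 = 115600
b = sqrt(115600) = 340

340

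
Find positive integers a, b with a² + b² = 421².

We need a² + b² = 421² = 177241.
Trying: 29² + 420² = 841 + 176400 = 177241 ✓

(29, 420, 421)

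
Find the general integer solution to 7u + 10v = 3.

Step 1: Compute gcd(7, 10) = 1.
Since 1 divides 3, solutions exist.

Step 2: Find a particular solution using extended Euclidean algorithm.
We get u₀ = 9, v₀ = -6.
Check: 7*9 + 10*-6 = 3 = 3 ✓

Step 3: Write the general solution.
u = 9 + (10/1)t = 9 + 10t
v = -6 - (7/1)t = -6 - 7t
for any integer t.

u = 9 + 10t, v = -6 - 7t for integer t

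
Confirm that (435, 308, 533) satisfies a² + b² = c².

Compute a² + b² = 435² + 308² = 189225 + 94864 = 284089
Compute c² = 533² = 284089
Since 284089 = 284089, confirmed.

Yes, it is a Pythagorean triple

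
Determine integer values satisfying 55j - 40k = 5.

Step 1: Check solvability.
gcd(55, 40) = 5
Since 5 divides 5, solutions exist.

Step 2: Apply extended Euclidean algorithm to find gcd.
We find integers such that 55*x0 + 40*y0 = 5

Step 3: Scale the particular solution.
Multiply by 5/5 = 1:
j = 3, k = 4

Step 4: Verify.
55*(3) - 40*(4) = 5 = 5 ✓

j = 3, k = 4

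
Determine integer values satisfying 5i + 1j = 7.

Step 1: Check solvability.
gcd(5, 1) = 1
Since 1 divides 7, solutions exist.

Step 2: Apply extended Euclidean algorithm to find gcd.
We find integers such that 5*x0 + 1*y0 = 1

Step 3: Scale the particular solution.
Multiply by 7/1 = 7:
i = 0, j = 7

Step 4: Verify.
5*(0) + 1*(7) = 7 = 7 ✓

i = 0, j = 7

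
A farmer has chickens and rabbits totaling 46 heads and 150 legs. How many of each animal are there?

Let c = chickens, r = rabbits.
Heads: c + r = 46
Legs: 2c + 4r = 150
From the first equation, c = 46 - r. Substitute:
2(46 - r) + 4r = 150
92 + 2r = 150
r = (150 - 92)/2 = 29
c = 46 - 29 = 17

Chickens: 17, Rabbits: 29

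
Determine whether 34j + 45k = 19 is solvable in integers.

Step 1: Compute gcd(34, 45).
gcd(34, 45) = 1

Step 2: Check divisibility.
Does 1 divide 19? 19 = 1 x 19, so yes.

By the theorem on linear Diophantine equations, 34j + 45k = 19 has integer solutions if and only if gcd(34, 45) divides 19. Since 1 | 19, solutions exist.

Yes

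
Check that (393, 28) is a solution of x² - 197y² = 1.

Compute x² = 393² = 154449
Compute 197y² = 197·28² = 197·784 = 154448
x² - 197y² = 154449 - 154448 = 1
Since this equals 1, (393, 28) is a solution.

Yes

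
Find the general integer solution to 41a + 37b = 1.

Step 1: Compute gcd(41, 37) = 1.
Since 1 divides 1, solutions exist.

Step 2: Find a particular solution using extended Euclidean algorithm.
We get a₀ = -9, b₀ = 10.
Check: 41*-9 + 37*10 = 1 = 1 ✓

Step 3: Write the general solution.
a = -9 + (37/1)t = -9 + 37t
b = 10 - (41/1)t = 10 - 41t
for any integer t.

a = -9 + 37t, b = 10 - 41t for integer t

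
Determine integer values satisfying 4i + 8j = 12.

Step 1: Check solvability.
gcd(4, 8) = 4
Since 4 divides 12, solutions exist.

Step 2: Apply extended Euclidean algorithm to find gcd.
We find integers such that 4*x0 + 8*y0 = 4

Step 3: Scale the particular solution.
Multiply by 12/4 = 3:
i = 3, j = 0

Step 4: Verify.
4*(3) + 8*(0) = 12 = 12 ✓

i = 3, j = 0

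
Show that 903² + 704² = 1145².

Compute a² + b² = 903² + 704² = 815409 + 495616 = 1311025
Compute c² = 1145² = 1311025
Since 1311025 = 1311025, confirmed.

Yes, it is a Pythagorean triple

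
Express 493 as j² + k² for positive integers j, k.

We need to find integers j, k > 0 such that j² + k² = 493.
Trying j = 3: k² = 493 - 3² = 493 - 9 = 484
k = 22
Check: 3² + 22² = 9 + 484 = 493 ✓

493 = 3² + 22²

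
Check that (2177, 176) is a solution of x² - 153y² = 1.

Compute x² = 2177² = 4739329
Compute 153y² = 153·176² = 153·30976 = 4739328
x² - 153y² = 4739329 - 4739328 = 1
Since this equals 1, (2177, 176) is a solution.

Yes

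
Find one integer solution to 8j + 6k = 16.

Step 1: Check solvability.
gcd(8, 6) = 2
Since 2 divides 16, solutions exist.

Step 2: Apply extended Euclidean algorithm to find gcd.
We find integers such that 8*x0 + 6*y0 = 2

Step 3: Scale the particular solution.
Multiply by 16/2 = 8:
j = 8, k = -8

Step 4: Verify.
8*(8) + 6*(-8) = 16 = 16 ✓

j = 8, k = -8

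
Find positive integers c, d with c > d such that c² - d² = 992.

Factor: c² - d² = (c+d)(c-d) = 992.
We need two factors of 992 with the same parity.
Use c+d = 496 and c-d = 2 (product 496·2 = 992).
Adding: 2c = 498, so c = 249.
Subtracting: 2d = 494, so d = 247.
Check: 249² - 247² = 62001 - 61009 = 992 ✓

c = 249, d = 247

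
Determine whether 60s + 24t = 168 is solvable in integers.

Step 1: Compute gcd(60, 24).
gcd(60, 24) = 12

Step 2: Check divisibility.
Does 12 divide 168? 168 = 12 x 14, so yes.

By the theorem on linear Diophantine equations, 60s + 24t = 168 has integer solutions if and only if gcd(60, 24) divides 168. Since 12 | 168, solutions exist.

Yes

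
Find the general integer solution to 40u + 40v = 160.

Step 1: Compute gcd(40, 40) = 40.
Since 40 divides 160, solutions exist.

Step 2: Find a particular solution using extended Euclidean algorithm.
We get u₀ = 0, v₀ = 4.
Check: 40*0 + 40*4 = 160 = 160 ✓

Step 3: Write the general solution.
u = 0 + (40/40)t = 0 + 1t
v = 4 - (40/40)t = 4 - 1t
for any integer t.

u = 0 + 1t, v = 4 - 1t for integer t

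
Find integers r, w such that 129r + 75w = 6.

Step 1: Check solvability.
gcd(129, 75) = 3
Since 3 divides 6, solutions exist.

Step 2: Apply extended Euclidean algorithm to find gcd.
We find integers such that 129*x0 + 75*y0 = 3

Step 3: Scale the particular solution.
Multiply by 6/3 = 2:
r = 14, w = -24

Step 4: Verify.
129*(14) + 75*(-24) = 6 = 6 ✓

r = 14, w = -24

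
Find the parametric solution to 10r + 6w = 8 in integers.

Step 1: Compute gcd(10, 6) = 2.
Since 2 divides 8, solutions exist.

Step 2: Find a particular solution using extended Euclidean algorithm.
We get r₀ = -4, w₀ = 8.
Check: 10*-4 + 6*8 = 8 = 8 ✓

Step 3: Write the general solution.
r = -4 + (6/2)t = -4 + 3t
w = 8 - (10/2)t = 8 - 5t
for any integer t.

r = -4 + 3t, w = 8 - 5t for integer t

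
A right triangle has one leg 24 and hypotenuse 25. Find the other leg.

a² = c² - b² = 625 - 576 = 49
a = 7

7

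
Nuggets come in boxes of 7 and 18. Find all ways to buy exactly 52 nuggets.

We need non-negative integers (x, y) with 7x + 18y = 52.
For each x in 0..7, check if 52 - 7x is a non-negative multiple of 18.
No x yields an integer y ≥ 0.

No solution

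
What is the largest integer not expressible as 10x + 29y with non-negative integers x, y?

For two coprime denominations a and b, the Frobenius number (largest value not representable as a non-negative combination) is ab - a - b.
Here gcd(10, 29) = 1, so they are coprime.
F(10, 29) = 10·29 - 10 - 29 = 290 - 39 = 251

251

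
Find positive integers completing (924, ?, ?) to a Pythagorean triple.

We need the other leg and hypotenuse such that 924² + x² = c².
Take x = 595, c = 1099: 924² + 595² = 853776 + 354025 = 1207801 = 1099² ✓
Triple: (595, 924, 1099)

(595, 924, 1099)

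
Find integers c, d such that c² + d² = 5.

We need to find integers c, d > 0 such that c² + d² = 5.
Trying c = 1: d² = 5 - 1² = 5 - 1 = 4
d = 2
Check: 1² + 2² = 1 + 4 = 5 ✓

5 = 1² + 2²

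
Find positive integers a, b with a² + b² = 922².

We need a² + b² = 922² = 850084.
Trying: 522² + 760² = 272484 + 577600 = 850084 ✓

(522, 760, 922)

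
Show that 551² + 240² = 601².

Compute a² + b² = 551² + 240² = 303601 + 57600 = 361201
Compute c² = 601² = 361201
Since 361201 = 361201, confirmed.

Yes, it is a Pythagorean triple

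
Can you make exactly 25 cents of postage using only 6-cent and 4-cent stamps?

We need non-negative x, y with 6x + 4y = 25.
gcd(6, 4) = 2, and 2 does not divide 25.
No integer solutions exist, so certainly no non-negative ones.

No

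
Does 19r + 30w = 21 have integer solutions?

Step 1: Compute gcd(19, 30).
gcd(19, 30) = 1

Step 2: Check divisibility.
Does 1 divide 21? 21 = 1 x 21, so yes.

By the theorem on linear Diophantine equations, 19r + 30w = 21 has integer solutions if and only if gcd(19, 30) divides 21. Since 1 | 21, solutions exist.

Yes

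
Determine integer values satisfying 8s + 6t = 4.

Step 1: Check solvability.
gcd(8, 6) = 2
Since 2 divides 4, solutions exist.

Step 2: Apply extended Euclidean algorithm to find gcd.
We find integers such that 8*x0 + 6*y0 = 2

Step 3: Scale the particular solution.
Multiply by 4/2 = 2:
s = 2, t = -2

Step 4: Verify.
8*(2) + 6*(-2) = 4 = 4 ✓

s = 2, t = -2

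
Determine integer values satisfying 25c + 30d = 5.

Step 1: Check solvability.
gcd(25, 30) = 5
Since 5 divides 5, solutions exist.

Step 2: Apply extended Euclidean algorithm to find gcd.
We find integers such that 25*x0 + 30*y0 = 5

Step 3: Scale the particular solution.
Multiply by 5/5 = 1:
c = -1, d = 1

Step 4: Verify.
25*(-1) + 30*(1) = 5 = 5 ✓

c = -1, d = 1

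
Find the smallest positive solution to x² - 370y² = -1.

We need x² = 370y² - 1. Try successive y:
y = 1: x² = 370·1² - 1 = 369, not a perfect square
y = 2: x² = 370·2² - 1 = 1479, not a perfect square
y = 3: x² = 370·3² - 1 = 3329, not a perfect square
...
y = 17: x² = 370·17² - 1 = 106929 = 327² ✓
Check: 327² - 370·17² = 106929 - 106930 = -1 ✓

x = 327, y = 17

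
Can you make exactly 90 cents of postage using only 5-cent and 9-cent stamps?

We need non-negative x, y with 5x + 9y = 90.
gcd(5, 9) = 1 divides 90, so integer solutions exist.
Search for a non-negative one: x = 0 gives 9y = 90 - 0 = 90, so y = 10.
Check: 5·0 + 9·10 = 90 ✓

Yes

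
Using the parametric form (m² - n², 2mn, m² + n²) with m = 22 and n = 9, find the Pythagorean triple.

a = m² - n² = 22² - 9² = 484 - 81 = 403
b = 2mn = 2·22·9 = 396
c = m² + n² = 484 + 81 = 565
Verify: 403² + 396² = 162409 + 156816 = 319225 = 565² ✓

(403, 396, 565)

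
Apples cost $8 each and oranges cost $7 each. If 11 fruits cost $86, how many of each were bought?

Let a = apples, o = oranges.
a + o = 11
8a + 7o = 86
Substitute o = 11 - a:
8a + 7(11 - a) = 86
(8 - 7)a = 86 - 77
1a = 9
a = 9, o = 11 - 9 = 2

Apples: 9, Oranges: 2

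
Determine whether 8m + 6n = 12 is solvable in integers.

Step 1: Compute gcd(8, 6).
gcd(8, 6) = 2

Step 2: Check divisibility.
Does 2 divide 12? 12 = 2 x 6, so yes.

By the theorem on linear Diophantine equations, 8m + 6n = 12 has integer solutions if and only if gcd(8, 6) divides 12. Since 2 | 12, solutions exist.

Yes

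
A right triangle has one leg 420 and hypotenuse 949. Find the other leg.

a² = c² - b² = 900601 - 176400 = 724201
a = 851

851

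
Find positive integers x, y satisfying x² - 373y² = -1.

We need x² = 373y² - 1. Try successive y:
y = 1: x² = 373·1² - 1 = 372, not a perfect square
y = 2: x² = 373·2² - 1 = 1491, not a perfect square
y = 3: x² = 373·3² - 1 = 3356, not a perfect square
...
y = 265: x² = 373·265² - 1 = 26193924 = 5118² ✓
Check: 5118² - 373·265² = 26193924 - 26193925 = -1 ✓

x = 5118, y = 265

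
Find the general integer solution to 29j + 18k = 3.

Step 1: Compute gcd(29, 18) = 1.
Since 1 divides 3, solutions exist.

Step 2: Find a particular solution using extended Euclidean algorithm.
We get j₀ = 15, k₀ = -24.
Check: 29*15 + 18*-24 = 3 = 3 ✓

Step 3: Write the general solution.
j = 15 + (18/1)t = 15 + 18t
k = -24 - (29/1)t = -24 - 29t
for any integer t.

j = 15 + 18t, k = -24 - 29t for integer t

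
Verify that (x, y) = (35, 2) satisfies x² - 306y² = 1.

Compute x² = 35² = 1225
Compute 306y² = 306·2² = 306·4 = 1224
x² - 306y² = 1225 - 1224 = 1
Since this equals 1, (35, 2) is a solution.

Yes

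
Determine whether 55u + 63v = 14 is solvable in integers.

Step 1: Compute gcd(55, 63).
gcd(55, 63) = 1

Step 2: Check divisibility.
Does 1 divide 14? 14 = 1 x 14, so yes.

By the theorem on linear Diophantine equations, 55u + 63v = 14 has integer solutions if and only if gcd(55, 63) divides 14. Since 1 | 14, solutions exist.

Yes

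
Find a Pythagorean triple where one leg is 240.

We need the other leg and hypotenuse such that 240² + x² = c².
Take x = 418, c = 482: 240² + 418² = 57600 + 174724 = 232324 = 482² ✓
Triple: (418, 240, 482)

(418, 240, 482)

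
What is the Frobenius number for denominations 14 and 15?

For two coprime denominations a and b, the Frobenius number (largest value not representable as a non-negative combination) is ab - a - b.
Here gcd(14, 15) = 1, so they are coprime.
F(14, 15) = 14·15 - 14 - 15 = 210 - 29 = 181

181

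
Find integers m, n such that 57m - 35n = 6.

Step 1: Check solvability.
gcd(57, 35) = 1
Since 1 divides 6, solutions exist.

Step 2: Apply extended Euclidean algorithm to find gcd.
We find integers such that 57*x0 + 35*y0 = 1

Step 3: Scale the particular solution.
Multiply by 6/1 = 6:
m = 48, n = 78

Step 4: Verify.
57*(48) - 35*(78) = 6 = 6 ✓

m = 48, n = 78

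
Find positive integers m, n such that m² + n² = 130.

Search for m with 130 - m² a perfect square.
m = 3: 130 - 3² = 130 - 9 = 121 = 11² ✓
So m = 3, n = 11.

m = 3, n = 11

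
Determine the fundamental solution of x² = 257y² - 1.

We need x² = 257y² - 1. Try successive y:
y = 1: x² = 257·1² - 1 = 256 = 16² ✓
Check: 16² - 257·1² = 256 - 257 = -1 ✓

x = 16, y = 1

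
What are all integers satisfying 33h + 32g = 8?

Step 1: Compute gcd(33, 32) = 1.
Since 1 divides 8, solutions exist.

Step 2: Find a particular solution using extended Euclidean algorithm.
We get h₀ = 8, g₀ = -8.
Check: 33*8 + 32*-8 = 8 = 8 ✓

Step 3: Write the general solution.
h = 8 + (32/1)t = 8 + 32t
g = -8 - (33/1)t = -8 - 33t
for any integer t.

h = 8 + 32t, g = -8 - 33t for integer t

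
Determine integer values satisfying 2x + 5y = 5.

Step 1: Check solvability.
gcd(2, 5) = 1
Since 1 divides 5, solutions exist.

Step 2: Apply extended Euclidean algorithm to find gcd.
We find integers such that 2*x0 + 5*y0 = 1

Step 3: Scale the particular solution.
Multiply by 5/1 = 5:
x = -10, y = 5

Step 4: Verify.
2*(-10) + 5*(5) = 5 = 5 ✓

x = -10, y = 5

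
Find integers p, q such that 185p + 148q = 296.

Step 1: Check solvability.
gcd(185, 148) = 37
Since 37 divides 296, solutions exist.

Step 2: Apply extended Euclidean algorithm to find gcd.
We find integers such that 185*x0 + 148*y0 = 37

Step 3: Scale the particular solution.
Multiply by 296/37 = 8:
p = 8, q = -8

Step 4: Verify.
185*(8) + 148*(-8) = 296 = 296 ✓

p = 8, q = -8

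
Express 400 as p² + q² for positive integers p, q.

We need to find integers p, q > 0 such that p² + q² = 400.
Trying p = 12: q² = 400 - 12² = 400 - 144 = 256
q = 16
Check: 12² + 16² = 144 + 256 = 400 ✓

400 = 12² + 16²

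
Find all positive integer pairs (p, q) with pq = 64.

The positive divisors of 64 are: 1, 2, 4, 8, 16, 32, 64.
Each divisor d gives the pair (d, 64/d):
(1, 64), (2, 32), (4, 16), (8, 8), (16, 4), (32, 2), (64, 1)

(1, 64), (2, 32), (4, 16), (8, 8), (16, 4), (32, 2), (64, 1)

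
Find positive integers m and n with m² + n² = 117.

We need to find integers m, n > 0 such that m² + n² = 117.
Trying m = 6: n² = 117 - 6² = 117 - 36 = 81
n = 9
Check: 6² + 9² = 36 + 81 = 117 ✓

117 = 6² + 9²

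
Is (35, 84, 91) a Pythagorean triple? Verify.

Compute a² + b² = 35² + 84² = 1225 + 7056 = 8281
Compute c² = 91² = 8281
Since 8281 = 8281, confirmed.

Yes, it is a Pythagorean triple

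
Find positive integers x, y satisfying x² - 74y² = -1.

We need x² = 74y² - 1. Try successive y:
y = 1: x² = 74·1² - 1 = 73, not a perfect square
y = 2: x² = 74·2² - 1 = 295, not a perfect square
y = 3: x² = 74·3² - 1 = 665, not a perfect square
...
y = 5: x² = 74·5² - 1 = 1849 = 43² ✓
Check: 43² - 74·5² = 1849 - 1850 = -1 ✓

x = 43, y = 5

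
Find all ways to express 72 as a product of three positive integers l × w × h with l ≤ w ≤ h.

Iterate l from 1 to ⌊72^(1/3)⌋. For each l dividing 72, iterate w ≥ l with w dividing 72/l, and set h = 72/(l·w).
Triples found (12): (1×1×72), (1×2×36), (1×3×24), (1×4×18), (1×6×12), (1×8×9), (2×2×18), (2×3×12), (2×4×9), (2×6×6), (3×3×8), (3×4×6)

(1×1×72), (1×2×36), (1×3×24), (1×4×18), (1×6×12), (1×8×9), (2×2×18), (2×3×12), (2×4×9), (2×6×6), (3×3×8), (3×4×6)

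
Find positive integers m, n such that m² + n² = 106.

Search for m with 106 - m² a perfect square.
m = 5: 106 - 5² = 106 - 25 = 81 = 9² ✓
So m = 5, n = 9.

m = 5, n = 9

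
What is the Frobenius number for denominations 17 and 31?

For two coprime denominations a and b, the Frobenius number (largest value not representable as a non-negative combination) is ab - a - b.
Here gcd(17, 31) = 1, so they are coprime.
F(17, 31) = 17·31 - 17 - 31 = 527 - 48 = 479

479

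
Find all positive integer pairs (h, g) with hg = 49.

The positive divisors of 49 are: 1, 7, 49.
Each divisor d gives the pair (d, 49/d):
(1, 49), (7, 7), (49, 1)

(1, 49), (7, 7), (49, 1)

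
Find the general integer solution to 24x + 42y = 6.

Step 1: Compute gcd(24, 42) = 6.
Since 6 divides 6, solutions exist.

Step 2: Find a particular solution using extended Euclidean algorithm.
We get x₀ = 2, y₀ = -1.
Check: 24*2 + 42*-1 = 6 = 6 ✓

Step 3: Write the general solution.
x = 2 + (42/6)t = 2 + 7t
y = -1 - (24/6)t = -1 - 4t
for any integer t.

x = 2 + 7t, y = -1 - 4t for integer t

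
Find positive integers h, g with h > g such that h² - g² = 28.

Factor: h² - g² = (h+g)(h-g) = 28.
We need two factors of 28 with the same parity.
Use h+g = 14 and h-g = 2 (product 14·2 = 28).
Adding: 2h = 16, so h = 8.
Subtracting: 2g = 12, so g = 6.
Check: 8² - 6² = 64 - 36 = 28 ✓

h = 8, g = 6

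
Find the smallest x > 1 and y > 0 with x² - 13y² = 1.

We seek the smallest positive integers (x, y) with x² - 13y² = 1, i.e., x² = 13y² + 1.
Try successive y values:
y = 1: x² = 13·1² + 1 = 14, not a perfect square
y = 2: x² = 13·2² + 1 = 53, not a perfect square
y = 3: x² = 13·3² + 1 = 118, not a perfect square
... continuing the search (or via continued fractions) ...
y = 180: x² = 13·180² + 1 = 421201, x = 649 ✓

Verify: 649² - 13·180² = 421201 - 421200 = 1 ✓

x = 649, y = 180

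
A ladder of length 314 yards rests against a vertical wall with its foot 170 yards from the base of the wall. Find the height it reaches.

The ladder, wall, and ground form a right triangle with hypotenuse 314 and one leg 170.
By the Pythagorean theorem: h² = 314² - 170² = 98596 - 28900 = 69696
h = √69696 = 264 yards

264 yards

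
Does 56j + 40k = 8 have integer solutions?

Step 1: Compute gcd(56, 40).
gcd(56, 40) = 8

Step 2: Check divisibility.
Does 8 divide 8? 8 = 8 x 1, so yes.

By the theorem on linear Diophantine equations, 56j + 40k = 8 has integer solutions if and only if gcd(56, 40) divides 8. Since 8 | 8, solutions exist.

Yes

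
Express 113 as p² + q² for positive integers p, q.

We need to find integers p, q > 0 such that p² + q² = 113.
Trying p = 7: q² = 113 - 7² = 113 - 49 = 64
q = 8
Check: 7² + 8² = 49 + 64 = 113 ✓

113 = 7² + 8²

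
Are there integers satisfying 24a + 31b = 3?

Step 1: Compute gcd(24, 31).
gcd(24, 31) = 1

Step 2: Check divisibility.
Does 1 divide 3? 3 = 1 x 3, so yes.

By the theorem on linear Diophantine equations, 24a + 31b = 3 has integer solutions if and only if gcd(24, 31) divides 3. Since 1 | 3, solutions exist.

Yes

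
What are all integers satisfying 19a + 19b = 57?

Step 1: Compute gcd(19, 19) = 19.
Since 19 divides 57, solutions exist.

Step 2: Find a particular solution using extended Euclidean algorithm.
We get a₀ = 0, b₀ = 3.
Check: 19*0 + 19*3 = 57 = 57 ✓

Step 3: Write the general solution.
a = 0 + (19/19)t = 0 + 1t
b = 3 - (19/19)t = 3 - 1t
for any integer t.

a = 0 + 1t, b = 3 - 1t for integer t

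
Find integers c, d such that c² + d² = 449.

We need to find integers c, d > 0 such that c² + d² = 449.
Trying c = 7: d² = 449 - 7² = 449 - 49 = 400
d = 20
Check: 7² + 20² = 49 + 400 = 449 ✓

449 = 7² + 20²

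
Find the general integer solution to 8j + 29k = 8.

Step 1: Compute gcd(8, 29) = 1.
Since 1 divides 8, solutions exist.

Step 2: Find a particular solution using extended Euclidean algorithm.
We get j₀ = 88, k₀ = -24.
Check: 8*88 + 29*-24 = 8 = 8 ✓

Step 3: Write the general solution.
j = 88 + (29/1)t = 88 + 29t
k = -24 - (8/1)t = -24 - 8t
for any integer t.

j = 88 + 29t, k = -24 - 8t for integer t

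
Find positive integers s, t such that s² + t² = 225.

Search for s with 225 - s² a perfect square.
s = 9: 225 - 9² = 225 - 81 = 144 = 12² ✓
So s = 9, t = 12.

s = 9, t = 12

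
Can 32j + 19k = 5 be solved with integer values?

Step 1: Compute gcd(32, 19).
gcd(32, 19) = 1

Step 2: Check divisibility.
Does 1 divide 5? 5 = 1 x 5, so yes.

By the theorem on linear Diophantine equations, 32j + 19k = 5 has integer solutions if and only if gcd(32, 19) divides 5. Since 1 | 5, solutions exist.

Yes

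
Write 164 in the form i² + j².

We need to find integers i, j > 0 such that i² + j² = 164.
Trying i = 8: j² = 164 - 8² = 164 - 64 = 100
j = 10
Check: 8² + 10² = 64 + 100 = 164 ✓

164 = 8² + 10²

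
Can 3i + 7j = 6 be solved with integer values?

Step 1: Compute gcd(3, 7).
gcd(3, 7) = 1

Step 2: Check divisibility.
Does 1 divide 6? 6 = 1 x 6, so yes.

By the theorem on linear Diophantine equations, 3i + 7j = 6 has integer solutions if and only if gcd(3, 7) divides 6. Since 1 | 6, solutions exist.

Yes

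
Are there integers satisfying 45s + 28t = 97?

Step 1: Compute gcd(45, 28).
gcd(45, 28) = 1

Step 2: Check divisibility.
Does 1 divide 97? 97 = 1 x 97, so yes.

By the theorem on linear Diophantine equations, 45s + 28t = 97 has integer solutions if and only if gcd(45, 28) divides 97. Since 1 | 97, solutions exist.

Yes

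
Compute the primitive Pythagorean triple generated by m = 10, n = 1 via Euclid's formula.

a = m² - n² = 100 - 1 = 99
b = 2mn = 2·10·1 = 20
c = m² + n² = 100 + 1 = 101
Verify: 99² + 20² = 9801 + 400 = 10201 = 101² ✓

(99, 20, 101)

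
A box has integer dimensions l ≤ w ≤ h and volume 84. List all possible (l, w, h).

Iterate l from 1 to ⌊84^(1/3)⌋. For each l dividing 84, iterate w ≥ l with w dividing 84/l, and set h = 84/(l·w).
Triples found (10): (1×1×84), (1×2×42), (1×3×28), (1×4×21), (1×6×14), (1×7×12), (2×2×21), (2×3×14), (2×6×7), (3×4×7)

(1×1×84), (1×2×42), (1×3×28), (1×4×21), (1×6×14), (1×7×12), (2×2×21), (2×3×14), (2×6×7), (3×4×7)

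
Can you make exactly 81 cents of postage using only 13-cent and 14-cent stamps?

We need non-negative x, y with 13x + 14y = 81.
gcd(13, 14) = 1 divides 81, so integer solutions exist.
Search for a non-negative one: x = 3 gives 14y = 81 - 39 = 42, so y = 3.
Check: 13·3 + 14·3 = 81 ✓

Yes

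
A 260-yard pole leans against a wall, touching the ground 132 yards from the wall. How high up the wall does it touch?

The ladder, wall, and ground form a right triangle with hypotenuse 260 and one leg 132.
By the Pythagorean theorem: h² = 260² - 132² = 67600 - 17424 = 50176
h = √50176 = 224 yards

224 yards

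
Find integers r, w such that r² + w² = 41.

We need to find integers r, w > 0 such that r² + w² = 41.
Trying r = 4: w² = 41 - 4² = 41 - 16 = 25
w = 5
Check: 4² + 5² = 16 + 25 = 41 ✓

41 = 4² + 5²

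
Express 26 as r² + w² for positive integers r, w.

We need to find integers r, w > 0 such that r² + w² = 26.
Trying r = 1: w² = 26 - 1² = 26 - 1 = 25
w = 5
Check: 1² + 5² = 1 + 25 = 26 ✓

26 = 1² + 5²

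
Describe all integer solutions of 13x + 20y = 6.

Step 1: Compute gcd(13, 20) = 1.
Since 1 divides 6, solutions exist.

Step 2: Find a particular solution using extended Euclidean algorithm.
We get x₀ = -18, y₀ = 12.
Check: 13*-18 + 20*12 = 6 = 6 ✓

Step 3: Write the general solution.
x = -18 + (20/1)t = -18 + 20t
y = 12 - (13/1)t = 12 - 13t
for any integer t.

x = -18 + 20t, y = 12 - 13t for integer t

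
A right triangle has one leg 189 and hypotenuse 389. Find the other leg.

b² = c² - a² = 151321 - 35721 = 115600
b = 340

340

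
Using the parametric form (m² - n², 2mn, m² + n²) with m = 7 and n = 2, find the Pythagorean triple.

a = m² - n² = 7² - 2² = 49 - 4 = 45
b = 2mn = 2·7·2 = 28
c = m² + n² = 49 + 4 = 53
Verify: 45² + 28² = 2025 + 784 = 2809 = 53² ✓

(45, 28, 53)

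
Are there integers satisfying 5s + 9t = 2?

Step 1: Compute gcd(5, 9).
gcd(5, 9) = 1

Step 2: Check divisibility.
Does 1 divide 2? 2 = 1 x 2, so yes.

By the theorem on linear Diophantine equations, 5s + 9t = 2 has integer solutions if and only if gcd(5, 9) divides 2. Since 1 | 2, solutions exist.

Yes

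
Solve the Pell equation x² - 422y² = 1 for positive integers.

We seek the smallest positive integers (x, y) with x² - 422y² = 1, i.e., x² = 422y² + 1.
Try successive y values:
y = 1: x² = 422·1² + 1 = 423, not a perfect square
y = 2: x² = 422·2² + 1 = 1689, not a perfect square
y = 3: x² = 422·3² + 1 = 3799, not a perfect square
... continuing the search (or via continued fractions) ...
y = 341850: x² = 422·341850² + 1 = 49315520295001, x = 7022501 ✓

Verify: 7022501² - 422·341850² = 49315520295001 - 49315520295000 = 1 ✓

x = 7022501, y = 341850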